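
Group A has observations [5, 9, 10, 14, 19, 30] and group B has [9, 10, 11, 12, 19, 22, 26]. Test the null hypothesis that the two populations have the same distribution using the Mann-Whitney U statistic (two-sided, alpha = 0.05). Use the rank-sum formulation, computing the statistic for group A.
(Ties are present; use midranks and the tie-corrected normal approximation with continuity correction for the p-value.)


Step 1: Combine and sort all 13 observations; assign midranks.
sorted (value, group): (5,X), (9,X), (9,Y), (10,X), (10,Y), (11,Y), (12,Y), (14,X), (19,X), (19,Y), (22,Y), (26,Y), (30,X)
ranks: 5->1, 9->2.5, 9->2.5, 10->4.5, 10->4.5, 11->6, 12->7, 14->8, 19->9.5, 19->9.5, 22->11, 26->12, 30->13
Step 2: Rank sum for X: R1 = 1 + 2.5 + 4.5 + 8 + 9.5 + 13 = 38.5.
Step 3: U_X = R1 - n1(n1+1)/2 = 38.5 - 6*7/2 = 38.5 - 21 = 17.5.
       U_Y = n1*n2 - U_X = 42 - 17.5 = 24.5.
Step 4: Ties are present, so use the tie-corrected normal approximation (with continuity correction) for the p-value.
Step 5: p-value = 0.666942; compare to alpha = 0.05. fail to reject H0.

U_X = 17.5, p = 0.666942, fail to reject H0 at alpha = 0.05.


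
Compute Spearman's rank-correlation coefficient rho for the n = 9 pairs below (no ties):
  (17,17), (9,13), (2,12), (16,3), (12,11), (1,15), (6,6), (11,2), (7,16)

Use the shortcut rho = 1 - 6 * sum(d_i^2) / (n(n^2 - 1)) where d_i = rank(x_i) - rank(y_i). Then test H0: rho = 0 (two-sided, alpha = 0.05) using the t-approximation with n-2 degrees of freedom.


Step 1: Rank x and y separately (midranks; no ties here).
rank(x): 17->9, 9->5, 2->2, 16->8, 12->7, 1->1, 6->3, 11->6, 7->4
rank(y): 17->9, 13->6, 12->5, 3->2, 11->4, 15->7, 6->3, 2->1, 16->8
Step 2: d_i = R_x(i) - R_y(i); compute d_i^2.
  (9-9)^2=0, (5-6)^2=1, (2-5)^2=9, (8-2)^2=36, (7-4)^2=9, (1-7)^2=36, (3-3)^2=0, (6-1)^2=25, (4-8)^2=16
sum(d^2) = 132.
Step 3: rho = 1 - 6*132 / (9*(9^2 - 1)) = 1 - 792/720 = -0.100000.
Step 4: Under H0, t = rho * sqrt((n-2)/(1-rho^2)) = -0.2659 ~ t(7).
Step 5: Two-sided p-value from the t-distribution with 7 df = 0.797972.
Step 6: alpha = 0.05. fail to reject H0.

rho = -0.1000, p = 0.797972, fail to reject H0 at alpha = 0.05.


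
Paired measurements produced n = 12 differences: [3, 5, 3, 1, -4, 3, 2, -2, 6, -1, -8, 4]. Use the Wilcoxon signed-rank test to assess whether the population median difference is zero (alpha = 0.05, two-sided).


Step 1: Drop any zero differences (none here) and take |d_i|.
|d| = [3, 5, 3, 1, 4, 3, 2, 2, 6, 1, 8, 4]
Step 2: Midrank |d_i| (ties get averaged ranks).
ranks: |3|->6, |5|->10, |3|->6, |1|->1.5, |4|->8.5, |3|->6, |2|->3.5, |2|->3.5, |6|->11, |1|->1.5, |8|->12, |4|->8.5
Step 3: Attach original signs; sum ranks with positive sign and with negative sign.
W+ = 6 + 10 + 6 + 1.5 + 6 + 3.5 + 11 + 8.5 = 52.5
W- = 8.5 + 3.5 + 1.5 + 12 = 25.5
(Check: W+ + W- = 78 should equal n(n+1)/2 = 78.)
Step 4: Test statistic W = min(W+, W-) = 25.5.
Step 5: Ties in |d|, so use the tie-corrected normal approximation.
        E[W] = n(n+1)/4 = 12*13/4 = 39.
        Tie groups: |d|=1 (t=2), |d|=2 (t=2), |d|=3 (t=3), |d|=4 (t=2); sum(t^3 - t) = 42.
        Var[W] = n(n+1)(2n+1)/24 - sum(t^3-t)/48 = 3900/24 - 42/48 = 161.625.
        z = (W - E[W]) / sqrt(Var[W]) = (25.5 - 39) / 12.7132 = -1.0619.
        Two-sided p = 2*Phi(z) = 0.288286.
Step 6: alpha = 0.05. fail to reject H0.

W+ = 52.5, W- = 25.5, W = min = 25.5, p = 0.288286, fail to reject H0.


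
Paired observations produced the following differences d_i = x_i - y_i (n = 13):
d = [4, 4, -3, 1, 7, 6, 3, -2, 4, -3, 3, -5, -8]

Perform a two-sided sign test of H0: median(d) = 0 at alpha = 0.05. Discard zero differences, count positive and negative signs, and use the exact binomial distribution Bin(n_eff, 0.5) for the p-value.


Step 1: Discard zero differences. Original n = 13; n_eff = number of nonzero differences = 13.
Nonzero differences (with sign): +4, +4, -3, +1, +7, +6, +3, -2, +4, -3, +3, -5, -8
Step 2: Count signs: positive = 8, negative = 5.
Step 3: Under H0: P(positive) = 0.5, so the number of positives S ~ Bin(13, 0.5).
Step 4: Two-sided exact p-value = sum of Bin(13,0.5) probabilities at or below the observed probability = 0.581055.
Step 5: alpha = 0.05. fail to reject H0.

n_eff = 13, pos = 8, neg = 5, p = 0.581055, fail to reject H0.


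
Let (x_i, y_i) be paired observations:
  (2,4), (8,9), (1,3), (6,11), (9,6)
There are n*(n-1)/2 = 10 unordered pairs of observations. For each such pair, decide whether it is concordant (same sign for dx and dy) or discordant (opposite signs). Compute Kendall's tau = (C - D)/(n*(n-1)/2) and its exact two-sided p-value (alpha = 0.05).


Step 1: Enumerate the 10 unordered pairs (i,j) with i<j and classify each by sign(x_j-x_i) * sign(y_j-y_i).
  (1,2):dx=+6,dy=+5->C; (1,3):dx=-1,dy=-1->C; (1,4):dx=+4,dy=+7->C; (1,5):dx=+7,dy=+2->C
  (2,3):dx=-7,dy=-6->C; (2,4):dx=-2,dy=+2->D; (2,5):dx=+1,dy=-3->D; (3,4):dx=+5,dy=+8->C
  (3,5):dx=+8,dy=+3->C; (4,5):dx=+3,dy=-5->D
Step 2: C = 7, D = 3, total pairs = 10.
Step 3: tau = (C - D)/(n(n-1)/2) = (7 - 3)/10 = 0.400000.
Step 4: Exact two-sided p-value (enumerate n! = 120 permutations of y under H0): p = 0.483333.
Step 5: alpha = 0.05. fail to reject H0.

tau_b = 0.4000 (C=7, D=3), p = 0.483333, fail to reject H0.


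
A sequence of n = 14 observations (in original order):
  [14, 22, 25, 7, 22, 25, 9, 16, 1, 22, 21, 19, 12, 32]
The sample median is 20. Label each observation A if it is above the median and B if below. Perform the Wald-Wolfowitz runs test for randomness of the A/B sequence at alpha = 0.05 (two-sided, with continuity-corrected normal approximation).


Step 1: Compute median = 20; label A = above, B = below.
Labels in order: BAABAABBBAABBA  (n_A = 7, n_B = 7)
Step 2: Count runs R = 8.
Step 3: Under H0 (random ordering), E[R] = 2*n_A*n_B/(n_A+n_B) + 1 = 2*7*7/14 + 1 = 8.0000.
        Var[R] = 2*n_A*n_B*(2*n_A*n_B - n_A - n_B) / ((n_A+n_B)^2 * (n_A+n_B-1)) = 8232/2548 = 3.2308.
        SD[R] = 1.7974.
Step 4: R = E[R], so z = 0 with no continuity correction.
Step 5: Two-sided p-value via normal approximation = 2*(1 - Phi(|z|)) = 1.000000.
Step 6: alpha = 0.05. fail to reject H0.

R = 8, z = 0.0000, p = 1.000000, fail to reject H0.


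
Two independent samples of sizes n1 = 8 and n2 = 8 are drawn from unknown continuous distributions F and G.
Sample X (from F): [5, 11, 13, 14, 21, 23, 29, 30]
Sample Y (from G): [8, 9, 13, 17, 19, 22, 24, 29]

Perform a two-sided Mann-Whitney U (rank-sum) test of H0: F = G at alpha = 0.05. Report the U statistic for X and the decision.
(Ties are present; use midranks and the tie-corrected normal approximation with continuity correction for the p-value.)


Step 1: Combine and sort all 16 observations; assign midranks.
sorted (value, group): (5,X), (8,Y), (9,Y), (11,X), (13,X), (13,Y), (14,X), (17,Y), (19,Y), (21,X), (22,Y), (23,X), (24,Y), (29,X), (29,Y), (30,X)
ranks: 5->1, 8->2, 9->3, 11->4, 13->5.5, 13->5.5, 14->7, 17->8, 19->9, 21->10, 22->11, 23->12, 24->13, 29->14.5, 29->14.5, 30->16
Step 2: Rank sum for X: R1 = 1 + 4 + 5.5 + 7 + 10 + 12 + 14.5 + 16 = 70.
Step 3: U_X = R1 - n1(n1+1)/2 = 70 - 8*9/2 = 70 - 36 = 34.
       U_Y = n1*n2 - U_X = 64 - 34 = 30.
Step 4: Ties are present, so use the tie-corrected normal approximation (with continuity correction) for the p-value.
Step 5: p-value = 0.874643; compare to alpha = 0.05. fail to reject H0.

U_X = 34, p = 0.874643, fail to reject H0 at alpha = 0.05.


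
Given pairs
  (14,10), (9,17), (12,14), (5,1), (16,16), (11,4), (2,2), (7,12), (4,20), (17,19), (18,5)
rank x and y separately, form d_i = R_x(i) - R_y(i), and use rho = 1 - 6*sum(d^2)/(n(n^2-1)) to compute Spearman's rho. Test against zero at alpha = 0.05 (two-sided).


Step 1: Rank x and y separately (midranks; no ties here).
rank(x): 14->8, 9->5, 12->7, 5->3, 16->9, 11->6, 2->1, 7->4, 4->2, 17->10, 18->11
rank(y): 10->5, 17->9, 14->7, 1->1, 16->8, 4->3, 2->2, 12->6, 20->11, 19->10, 5->4
Step 2: d_i = R_x(i) - R_y(i); compute d_i^2.
  (8-5)^2=9, (5-9)^2=16, (7-7)^2=0, (3-1)^2=4, (9-8)^2=1, (6-3)^2=9, (1-2)^2=1, (4-6)^2=4, (2-11)^2=81, (10-10)^2=0, (11-4)^2=49
sum(d^2) = 174.
Step 3: rho = 1 - 6*174 / (11*(11^2 - 1)) = 1 - 1044/1320 = 0.209091.
Step 4: Under H0, t = rho * sqrt((n-2)/(1-rho^2)) = 0.6415 ~ t(9).
Step 5: Two-sided p-value from the t-distribution with 9 df = 0.537221.
Step 6: alpha = 0.05. fail to reject H0.

rho = 0.2091, p = 0.537221, fail to reject H0 at alpha = 0.05.


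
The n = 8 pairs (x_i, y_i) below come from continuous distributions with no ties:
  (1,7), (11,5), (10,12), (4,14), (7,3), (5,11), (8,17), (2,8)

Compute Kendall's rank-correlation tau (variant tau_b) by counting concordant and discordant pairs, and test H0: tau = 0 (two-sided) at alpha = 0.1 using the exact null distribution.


Step 1: Enumerate the 28 unordered pairs (i,j) with i<j and classify each by sign(x_j-x_i) * sign(y_j-y_i).
  (1,2):dx=+10,dy=-2->D; (1,3):dx=+9,dy=+5->C; (1,4):dx=+3,dy=+7->C; (1,5):dx=+6,dy=-4->D
  (1,6):dx=+4,dy=+4->C; (1,7):dx=+7,dy=+10->C; (1,8):dx=+1,dy=+1->C; (2,3):dx=-1,dy=+7->D
  (2,4):dx=-7,dy=+9->D; (2,5):dx=-4,dy=-2->C; (2,6):dx=-6,dy=+6->D; (2,7):dx=-3,dy=+12->D
  (2,8):dx=-9,dy=+3->D; (3,4):dx=-6,dy=+2->D; (3,5):dx=-3,dy=-9->C; (3,6):dx=-5,dy=-1->C
  (3,7):dx=-2,dy=+5->D; (3,8):dx=-8,dy=-4->C; (4,5):dx=+3,dy=-11->D; (4,6):dx=+1,dy=-3->D
  (4,7):dx=+4,dy=+3->C; (4,8):dx=-2,dy=-6->C; (5,6):dx=-2,dy=+8->D; (5,7):dx=+1,dy=+14->C
  (5,8):dx=-5,dy=+5->D; (6,7):dx=+3,dy=+6->C; (6,8):dx=-3,dy=-3->C; (7,8):dx=-6,dy=-9->C
Step 2: C = 15, D = 13, total pairs = 28.
Step 3: tau = (C - D)/(n(n-1)/2) = (15 - 13)/28 = 0.071429.
Step 4: Exact two-sided p-value (enumerate n! = 40320 permutations of y under H0): p = 0.904861.
Step 5: alpha = 0.1. fail to reject H0.

tau_b = 0.0714 (C=15, D=13), p = 0.904861, fail to reject H0.


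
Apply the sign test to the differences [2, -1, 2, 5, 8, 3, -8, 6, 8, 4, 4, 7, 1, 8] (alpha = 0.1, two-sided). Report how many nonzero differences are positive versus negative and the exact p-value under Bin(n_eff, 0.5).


Step 1: Discard zero differences. Original n = 14; n_eff = number of nonzero differences = 14.
Nonzero differences (with sign): +2, -1, +2, +5, +8, +3, -8, +6, +8, +4, +4, +7, +1, +8
Step 2: Count signs: positive = 12, negative = 2.
Step 3: Under H0: P(positive) = 0.5, so the number of positives S ~ Bin(14, 0.5).
Step 4: Two-sided exact p-value = sum of Bin(14,0.5) probabilities at or below the observed probability = 0.012939.
Step 5: alpha = 0.1. reject H0.

n_eff = 14, pos = 12, neg = 2, p = 0.012939, reject H0.


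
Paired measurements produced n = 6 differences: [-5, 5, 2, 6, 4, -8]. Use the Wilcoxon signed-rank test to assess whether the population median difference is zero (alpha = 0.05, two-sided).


Step 1: Drop any zero differences (none here) and take |d_i|.
|d| = [5, 5, 2, 6, 4, 8]
Step 2: Midrank |d_i| (ties get averaged ranks).
ranks: |5|->3.5, |5|->3.5, |2|->1, |6|->5, |4|->2, |8|->6
Step 3: Attach original signs; sum ranks with positive sign and with negative sign.
W+ = 3.5 + 1 + 5 + 2 = 11.5
W- = 3.5 + 6 = 9.5
(Check: W+ + W- = 21 should equal n(n+1)/2 = 21.)
Step 4: Test statistic W = min(W+, W-) = 9.5.
Step 5: Ties in |d|, so use the tie-corrected normal approximation.
        E[W] = n(n+1)/4 = 6*7/4 = 10.5.
        Tie groups: |d|=5 (t=2); sum(t^3 - t) = 6.
        Var[W] = n(n+1)(2n+1)/24 - sum(t^3-t)/48 = 546/24 - 6/48 = 22.625.
        z = (W - E[W]) / sqrt(Var[W]) = (9.5 - 10.5) / 4.7566 = -0.2102.
        Two-sided p = 2*Phi(z) = 0.833484.
Step 6: alpha = 0.05. fail to reject H0.

W+ = 11.5, W- = 9.5, W = min = 9.5, p = 0.833484, fail to reject H0.


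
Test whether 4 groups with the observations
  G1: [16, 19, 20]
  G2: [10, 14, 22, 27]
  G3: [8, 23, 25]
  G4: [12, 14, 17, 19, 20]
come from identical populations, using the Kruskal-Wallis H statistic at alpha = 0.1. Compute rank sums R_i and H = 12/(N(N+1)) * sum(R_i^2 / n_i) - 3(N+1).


Step 1: Combine all N = 15 observations and assign midranks.
sorted (value, group, rank): (8,G3,1), (10,G2,2), (12,G4,3), (14,G2,4.5), (14,G4,4.5), (16,G1,6), (17,G4,7), (19,G1,8.5), (19,G4,8.5), (20,G1,10.5), (20,G4,10.5), (22,G2,12), (23,G3,13), (25,G3,14), (27,G2,15)
Step 2: Sum ranks within each group.
R_1 = 25 (n_1 = 3)
R_2 = 33.5 (n_2 = 4)
R_3 = 28 (n_3 = 3)
R_4 = 33.5 (n_4 = 5)
Step 3: H = 12/(N(N+1)) * sum(R_i^2/n_i) - 3(N+1)
     = 12/(15*16) * (25^2/3 + 33.5^2/4 + 28^2/3 + 33.5^2/5) - 3*16
     = 0.050000 * 974.679 - 48
     = 0.733958.
Step 4: Ties present; correction factor C = 1 - 18/(15^3 - 15) = 0.994643. Corrected H = 0.733958 / 0.994643 = 0.737911.
Step 5: Under H0, H ~ chi^2(3); p-value = 0.864253.
Step 6: alpha = 0.1. fail to reject H0.

H = 0.7379, df = 3, p = 0.864253, fail to reject H0.


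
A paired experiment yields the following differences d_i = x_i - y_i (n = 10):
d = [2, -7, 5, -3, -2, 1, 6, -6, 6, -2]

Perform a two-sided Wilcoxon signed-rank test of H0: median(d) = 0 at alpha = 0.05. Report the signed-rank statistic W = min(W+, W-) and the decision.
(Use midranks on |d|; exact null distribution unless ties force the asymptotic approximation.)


Step 1: Drop any zero differences (none here) and take |d_i|.
|d| = [2, 7, 5, 3, 2, 1, 6, 6, 6, 2]
Step 2: Midrank |d_i| (ties get averaged ranks).
ranks: |2|->3, |7|->10, |5|->6, |3|->5, |2|->3, |1|->1, |6|->8, |6|->8, |6|->8, |2|->3
Step 3: Attach original signs; sum ranks with positive sign and with negative sign.
W+ = 3 + 6 + 1 + 8 + 8 = 26
W- = 10 + 5 + 3 + 8 + 3 = 29
(Check: W+ + W- = 55 should equal n(n+1)/2 = 55.)
Step 4: Test statistic W = min(W+, W-) = 26.
Step 5: Ties in |d|, so use the tie-corrected normal approximation.
        E[W] = n(n+1)/4 = 10*11/4 = 27.5.
        Tie groups: |d|=2 (t=3), |d|=6 (t=3); sum(t^3 - t) = 48.
        Var[W] = n(n+1)(2n+1)/24 - sum(t^3-t)/48 = 2310/24 - 48/48 = 95.25.
        z = (W - E[W]) / sqrt(Var[W]) = (26 - 27.5) / 9.7596 = -0.1537.
        Two-sided p = 2*Phi(z) = 0.877850.
Step 6: alpha = 0.05. fail to reject H0.

W+ = 26, W- = 29, W = min = 26, p = 0.877850, fail to reject H0.


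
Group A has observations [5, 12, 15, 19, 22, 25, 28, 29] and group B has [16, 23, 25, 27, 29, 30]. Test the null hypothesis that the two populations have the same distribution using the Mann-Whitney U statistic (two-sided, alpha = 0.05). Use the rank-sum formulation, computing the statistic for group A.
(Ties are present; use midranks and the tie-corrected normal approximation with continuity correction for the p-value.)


Step 1: Combine and sort all 14 observations; assign midranks.
sorted (value, group): (5,X), (12,X), (15,X), (16,Y), (19,X), (22,X), (23,Y), (25,X), (25,Y), (27,Y), (28,X), (29,X), (29,Y), (30,Y)
ranks: 5->1, 12->2, 15->3, 16->4, 19->5, 22->6, 23->7, 25->8.5, 25->8.5, 27->10, 28->11, 29->12.5, 29->12.5, 30->14
Step 2: Rank sum for X: R1 = 1 + 2 + 3 + 5 + 6 + 8.5 + 11 + 12.5 = 49.
Step 3: U_X = R1 - n1(n1+1)/2 = 49 - 8*9/2 = 49 - 36 = 13.
       U_Y = n1*n2 - U_X = 48 - 13 = 35.
Step 4: Ties are present, so use the tie-corrected normal approximation (with continuity correction) for the p-value.
Step 5: p-value = 0.174295; compare to alpha = 0.05. fail to reject H0.

U_X = 13, p = 0.174295, fail to reject H0 at alpha = 0.05.


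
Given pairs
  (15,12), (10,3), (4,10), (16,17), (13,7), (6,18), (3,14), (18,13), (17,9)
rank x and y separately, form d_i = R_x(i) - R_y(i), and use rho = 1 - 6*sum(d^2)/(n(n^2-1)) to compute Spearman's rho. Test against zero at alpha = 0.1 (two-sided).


Step 1: Rank x and y separately (midranks; no ties here).
rank(x): 15->6, 10->4, 4->2, 16->7, 13->5, 6->3, 3->1, 18->9, 17->8
rank(y): 12->5, 3->1, 10->4, 17->8, 7->2, 18->9, 14->7, 13->6, 9->3
Step 2: d_i = R_x(i) - R_y(i); compute d_i^2.
  (6-5)^2=1, (4-1)^2=9, (2-4)^2=4, (7-8)^2=1, (5-2)^2=9, (3-9)^2=36, (1-7)^2=36, (9-6)^2=9, (8-3)^2=25
sum(d^2) = 130.
Step 3: rho = 1 - 6*130 / (9*(9^2 - 1)) = 1 - 780/720 = -0.083333.
Step 4: Under H0, t = rho * sqrt((n-2)/(1-rho^2)) = -0.2212 ~ t(7).
Step 5: Two-sided p-value from the t-distribution with 7 df = 0.831214.
Step 6: alpha = 0.1. fail to reject H0.

rho = -0.0833, p = 0.831214, fail to reject H0 at alpha = 0.1.


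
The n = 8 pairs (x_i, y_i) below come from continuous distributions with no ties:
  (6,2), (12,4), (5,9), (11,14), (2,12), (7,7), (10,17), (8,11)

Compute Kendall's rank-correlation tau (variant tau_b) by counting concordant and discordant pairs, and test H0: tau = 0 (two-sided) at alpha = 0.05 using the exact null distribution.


Step 1: Enumerate the 28 unordered pairs (i,j) with i<j and classify each by sign(x_j-x_i) * sign(y_j-y_i).
  (1,2):dx=+6,dy=+2->C; (1,3):dx=-1,dy=+7->D; (1,4):dx=+5,dy=+12->C; (1,5):dx=-4,dy=+10->D
  (1,6):dx=+1,dy=+5->C; (1,7):dx=+4,dy=+15->C; (1,8):dx=+2,dy=+9->C; (2,3):dx=-7,dy=+5->D
  (2,4):dx=-1,dy=+10->D; (2,5):dx=-10,dy=+8->D; (2,6):dx=-5,dy=+3->D; (2,7):dx=-2,dy=+13->D
  (2,8):dx=-4,dy=+7->D; (3,4):dx=+6,dy=+5->C; (3,5):dx=-3,dy=+3->D; (3,6):dx=+2,dy=-2->D
  (3,7):dx=+5,dy=+8->C; (3,8):dx=+3,dy=+2->C; (4,5):dx=-9,dy=-2->C; (4,6):dx=-4,dy=-7->C
  (4,7):dx=-1,dy=+3->D; (4,8):dx=-3,dy=-3->C; (5,6):dx=+5,dy=-5->D; (5,7):dx=+8,dy=+5->C
  (5,8):dx=+6,dy=-1->D; (6,7):dx=+3,dy=+10->C; (6,8):dx=+1,dy=+4->C; (7,8):dx=-2,dy=-6->C
Step 2: C = 15, D = 13, total pairs = 28.
Step 3: tau = (C - D)/(n(n-1)/2) = (15 - 13)/28 = 0.071429.
Step 4: Exact two-sided p-value (enumerate n! = 40320 permutations of y under H0): p = 0.904861.
Step 5: alpha = 0.05. fail to reject H0.

tau_b = 0.0714 (C=15, D=13), p = 0.904861, fail to reject H0.


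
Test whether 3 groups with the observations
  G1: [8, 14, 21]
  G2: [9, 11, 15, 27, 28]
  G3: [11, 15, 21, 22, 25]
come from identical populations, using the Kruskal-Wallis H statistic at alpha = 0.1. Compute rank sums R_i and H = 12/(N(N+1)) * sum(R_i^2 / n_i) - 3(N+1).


Step 1: Combine all N = 13 observations and assign midranks.
sorted (value, group, rank): (8,G1,1), (9,G2,2), (11,G2,3.5), (11,G3,3.5), (14,G1,5), (15,G2,6.5), (15,G3,6.5), (21,G1,8.5), (21,G3,8.5), (22,G3,10), (25,G3,11), (27,G2,12), (28,G2,13)
Step 2: Sum ranks within each group.
R_1 = 14.5 (n_1 = 3)
R_2 = 37 (n_2 = 5)
R_3 = 39.5 (n_3 = 5)
Step 3: H = 12/(N(N+1)) * sum(R_i^2/n_i) - 3(N+1)
     = 12/(13*14) * (14.5^2/3 + 37^2/5 + 39.5^2/5) - 3*14
     = 0.065934 * 655.933 - 42
     = 1.248352.
Step 4: Ties present; correction factor C = 1 - 18/(13^3 - 13) = 0.991758. Corrected H = 1.248352 / 0.991758 = 1.258726.
Step 5: Under H0, H ~ chi^2(2); p-value = 0.532931.
Step 6: alpha = 0.1. fail to reject H0.

H = 1.2587, df = 2, p = 0.532931, fail to reject H0.


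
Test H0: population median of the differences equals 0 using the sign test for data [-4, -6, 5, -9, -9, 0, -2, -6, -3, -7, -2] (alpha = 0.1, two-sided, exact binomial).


Step 1: Discard zero differences. Original n = 11; n_eff = number of nonzero differences = 10.
Nonzero differences (with sign): -4, -6, +5, -9, -9, -2, -6, -3, -7, -2
Step 2: Count signs: positive = 1, negative = 9.
Step 3: Under H0: P(positive) = 0.5, so the number of positives S ~ Bin(10, 0.5).
Step 4: Two-sided exact p-value = sum of Bin(10,0.5) probabilities at or below the observed probability = 0.021484.
Step 5: alpha = 0.1. reject H0.

n_eff = 10, pos = 1, neg = 9, p = 0.021484, reject H0.


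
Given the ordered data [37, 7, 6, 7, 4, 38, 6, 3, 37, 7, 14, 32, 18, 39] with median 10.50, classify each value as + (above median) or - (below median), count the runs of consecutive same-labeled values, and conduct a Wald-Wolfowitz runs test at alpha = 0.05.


Step 1: Compute median = 10.50; label A = above, B = below.
Labels in order: ABBBBABBABAAAA  (n_A = 7, n_B = 7)
Step 2: Count runs R = 7.
Step 3: Under H0 (random ordering), E[R] = 2*n_A*n_B/(n_A+n_B) + 1 = 2*7*7/14 + 1 = 8.0000.
        Var[R] = 2*n_A*n_B*(2*n_A*n_B - n_A - n_B) / ((n_A+n_B)^2 * (n_A+n_B-1)) = 8232/2548 = 3.2308.
        SD[R] = 1.7974.
Step 4: Continuity-corrected z = (R + 0.5 - E[R]) / SD[R] = (7 + 0.5 - 8.0000) / 1.7974 = -0.2782.
Step 5: Two-sided p-value via normal approximation = 2*(1 - Phi(|z|)) = 0.780879.
Step 6: alpha = 0.05. fail to reject H0.

R = 7, z = -0.2782, p = 0.780879, fail to reject H0.


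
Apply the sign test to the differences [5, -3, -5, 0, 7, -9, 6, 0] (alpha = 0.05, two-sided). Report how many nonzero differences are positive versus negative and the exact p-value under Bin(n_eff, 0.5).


Step 1: Discard zero differences. Original n = 8; n_eff = number of nonzero differences = 6.
Nonzero differences (with sign): +5, -3, -5, +7, -9, +6
Step 2: Count signs: positive = 3, negative = 3.
Step 3: Under H0: P(positive) = 0.5, so the number of positives S ~ Bin(6, 0.5).
Step 4: Two-sided exact p-value = sum of Bin(6,0.5) probabilities at or below the observed probability = 1.000000.
Step 5: alpha = 0.05. fail to reject H0.

n_eff = 6, pos = 3, neg = 3, p = 1.000000, fail to reject H0.


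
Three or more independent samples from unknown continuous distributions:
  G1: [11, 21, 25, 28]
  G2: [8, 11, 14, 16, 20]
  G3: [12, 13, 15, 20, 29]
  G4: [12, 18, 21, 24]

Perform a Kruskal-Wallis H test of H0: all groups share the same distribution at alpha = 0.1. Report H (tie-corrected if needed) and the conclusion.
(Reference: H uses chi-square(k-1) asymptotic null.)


Step 1: Combine all N = 18 observations and assign midranks.
sorted (value, group, rank): (8,G2,1), (11,G1,2.5), (11,G2,2.5), (12,G3,4.5), (12,G4,4.5), (13,G3,6), (14,G2,7), (15,G3,8), (16,G2,9), (18,G4,10), (20,G2,11.5), (20,G3,11.5), (21,G1,13.5), (21,G4,13.5), (24,G4,15), (25,G1,16), (28,G1,17), (29,G3,18)
Step 2: Sum ranks within each group.
R_1 = 49 (n_1 = 4)
R_2 = 31 (n_2 = 5)
R_3 = 48 (n_3 = 5)
R_4 = 43 (n_4 = 4)
Step 3: H = 12/(N(N+1)) * sum(R_i^2/n_i) - 3(N+1)
     = 12/(18*19) * (49^2/4 + 31^2/5 + 48^2/5 + 43^2/4) - 3*19
     = 0.035088 * 1715.5 - 57
     = 3.192982.
Step 4: Ties present; correction factor C = 1 - 24/(18^3 - 18) = 0.995872. Corrected H = 3.192982 / 0.995872 = 3.206218.
Step 5: Under H0, H ~ chi^2(3); p-value = 0.360910.
Step 6: alpha = 0.1. fail to reject H0.

H = 3.2062, df = 3, p = 0.360910, fail to reject H0.


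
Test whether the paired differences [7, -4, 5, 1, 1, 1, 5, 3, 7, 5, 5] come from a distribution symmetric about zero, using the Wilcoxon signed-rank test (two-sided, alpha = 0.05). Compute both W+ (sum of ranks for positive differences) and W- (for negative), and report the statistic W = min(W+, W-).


Step 1: Drop any zero differences (none here) and take |d_i|.
|d| = [7, 4, 5, 1, 1, 1, 5, 3, 7, 5, 5]
Step 2: Midrank |d_i| (ties get averaged ranks).
ranks: |7|->10.5, |4|->5, |5|->7.5, |1|->2, |1|->2, |1|->2, |5|->7.5, |3|->4, |7|->10.5, |5|->7.5, |5|->7.5
Step 3: Attach original signs; sum ranks with positive sign and with negative sign.
W+ = 10.5 + 7.5 + 2 + 2 + 2 + 7.5 + 4 + 10.5 + 7.5 + 7.5 = 61
W- = 5 = 5
(Check: W+ + W- = 66 should equal n(n+1)/2 = 66.)
Step 4: Test statistic W = min(W+, W-) = 5.
Step 5: Ties in |d|, so use the tie-corrected normal approximation.
        E[W] = n(n+1)/4 = 11*12/4 = 33.
        Tie groups: |d|=1 (t=3), |d|=5 (t=4), |d|=7 (t=2); sum(t^3 - t) = 90.
        Var[W] = n(n+1)(2n+1)/24 - sum(t^3-t)/48 = 3036/24 - 90/48 = 124.625.
        z = (W - E[W]) / sqrt(Var[W]) = (5 - 33) / 11.1636 = -2.5082.
        Two-sided p = 2*Phi(z) = 0.012136.
Step 6: alpha = 0.05. reject H0.

W+ = 61, W- = 5, W = min = 5, p = 0.012136, reject H0.


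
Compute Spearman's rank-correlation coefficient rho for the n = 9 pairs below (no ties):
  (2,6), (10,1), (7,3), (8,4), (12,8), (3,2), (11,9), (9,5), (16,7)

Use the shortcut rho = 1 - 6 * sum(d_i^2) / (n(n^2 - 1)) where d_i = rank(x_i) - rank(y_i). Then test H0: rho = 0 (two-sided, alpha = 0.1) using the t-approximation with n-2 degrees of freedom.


Step 1: Rank x and y separately (midranks; no ties here).
rank(x): 2->1, 10->6, 7->3, 8->4, 12->8, 3->2, 11->7, 9->5, 16->9
rank(y): 6->6, 1->1, 3->3, 4->4, 8->8, 2->2, 9->9, 5->5, 7->7
Step 2: d_i = R_x(i) - R_y(i); compute d_i^2.
  (1-6)^2=25, (6-1)^2=25, (3-3)^2=0, (4-4)^2=0, (8-8)^2=0, (2-2)^2=0, (7-9)^2=4, (5-5)^2=0, (9-7)^2=4
sum(d^2) = 58.
Step 3: rho = 1 - 6*58 / (9*(9^2 - 1)) = 1 - 348/720 = 0.516667.
Step 4: Under H0, t = rho * sqrt((n-2)/(1-rho^2)) = 1.5966 ~ t(7).
Step 5: Two-sided p-value from the t-distribution with 7 df = 0.154390.
Step 6: alpha = 0.1. fail to reject H0.

rho = 0.5167, p = 0.154390, fail to reject H0 at alpha = 0.1.


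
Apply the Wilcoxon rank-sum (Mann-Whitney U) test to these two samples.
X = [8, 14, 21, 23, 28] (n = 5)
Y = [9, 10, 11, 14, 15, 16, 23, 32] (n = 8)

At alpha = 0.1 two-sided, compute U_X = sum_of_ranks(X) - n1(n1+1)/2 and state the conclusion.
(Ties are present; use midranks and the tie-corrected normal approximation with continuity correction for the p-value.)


Step 1: Combine and sort all 13 observations; assign midranks.
sorted (value, group): (8,X), (9,Y), (10,Y), (11,Y), (14,X), (14,Y), (15,Y), (16,Y), (21,X), (23,X), (23,Y), (28,X), (32,Y)
ranks: 8->1, 9->2, 10->3, 11->4, 14->5.5, 14->5.5, 15->7, 16->8, 21->9, 23->10.5, 23->10.5, 28->12, 32->13
Step 2: Rank sum for X: R1 = 1 + 5.5 + 9 + 10.5 + 12 = 38.
Step 3: U_X = R1 - n1(n1+1)/2 = 38 - 5*6/2 = 38 - 15 = 23.
       U_Y = n1*n2 - U_X = 40 - 23 = 17.
Step 4: Ties are present, so use the tie-corrected normal approximation (with continuity correction) for the p-value.
Step 5: p-value = 0.713640; compare to alpha = 0.1. fail to reject H0.

U_X = 23, p = 0.713640, fail to reject H0 at alpha = 0.1.


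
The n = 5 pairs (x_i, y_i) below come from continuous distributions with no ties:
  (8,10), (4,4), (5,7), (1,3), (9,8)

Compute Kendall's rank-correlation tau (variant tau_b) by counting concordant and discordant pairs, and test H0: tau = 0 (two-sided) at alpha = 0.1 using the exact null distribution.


Step 1: Enumerate the 10 unordered pairs (i,j) with i<j and classify each by sign(x_j-x_i) * sign(y_j-y_i).
  (1,2):dx=-4,dy=-6->C; (1,3):dx=-3,dy=-3->C; (1,4):dx=-7,dy=-7->C; (1,5):dx=+1,dy=-2->D
  (2,3):dx=+1,dy=+3->C; (2,4):dx=-3,dy=-1->C; (2,5):dx=+5,dy=+4->C; (3,4):dx=-4,dy=-4->C
  (3,5):dx=+4,dy=+1->C; (4,5):dx=+8,dy=+5->C
Step 2: C = 9, D = 1, total pairs = 10.
Step 3: tau = (C - D)/(n(n-1)/2) = (9 - 1)/10 = 0.800000.
Step 4: Exact two-sided p-value (enumerate n! = 120 permutations of y under H0): p = 0.083333.
Step 5: alpha = 0.1. reject H0.

tau_b = 0.8000 (C=9, D=1), p = 0.083333, reject H0.


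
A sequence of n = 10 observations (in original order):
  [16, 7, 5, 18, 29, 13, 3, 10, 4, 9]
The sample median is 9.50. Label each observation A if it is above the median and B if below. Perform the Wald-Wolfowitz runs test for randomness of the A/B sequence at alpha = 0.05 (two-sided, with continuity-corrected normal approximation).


Step 1: Compute median = 9.50; label A = above, B = below.
Labels in order: ABBAAABABB  (n_A = 5, n_B = 5)
Step 2: Count runs R = 6.
Step 3: Under H0 (random ordering), E[R] = 2*n_A*n_B/(n_A+n_B) + 1 = 2*5*5/10 + 1 = 6.0000.
        Var[R] = 2*n_A*n_B*(2*n_A*n_B - n_A - n_B) / ((n_A+n_B)^2 * (n_A+n_B-1)) = 2000/900 = 2.2222.
        SD[R] = 1.4907.
Step 4: R = E[R], so z = 0 with no continuity correction.
Step 5: Two-sided p-value via normal approximation = 2*(1 - Phi(|z|)) = 1.000000.
Step 6: alpha = 0.05. fail to reject H0.

R = 6, z = 0.0000, p = 1.000000, fail to reject H0.


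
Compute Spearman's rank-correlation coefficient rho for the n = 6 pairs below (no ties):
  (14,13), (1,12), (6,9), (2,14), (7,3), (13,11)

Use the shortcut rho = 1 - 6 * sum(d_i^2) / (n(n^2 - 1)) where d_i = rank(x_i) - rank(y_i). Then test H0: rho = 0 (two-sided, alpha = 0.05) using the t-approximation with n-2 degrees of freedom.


Step 1: Rank x and y separately (midranks; no ties here).
rank(x): 14->6, 1->1, 6->3, 2->2, 7->4, 13->5
rank(y): 13->5, 12->4, 9->2, 14->6, 3->1, 11->3
Step 2: d_i = R_x(i) - R_y(i); compute d_i^2.
  (6-5)^2=1, (1-4)^2=9, (3-2)^2=1, (2-6)^2=16, (4-1)^2=9, (5-3)^2=4
sum(d^2) = 40.
Step 3: rho = 1 - 6*40 / (6*(6^2 - 1)) = 1 - 240/210 = -0.142857.
Step 4: Under H0, t = rho * sqrt((n-2)/(1-rho^2)) = -0.2887 ~ t(4).
Step 5: Two-sided p-value from the t-distribution with 4 df = 0.787172.
Step 6: alpha = 0.05. fail to reject H0.

rho = -0.1429, p = 0.787172, fail to reject H0 at alpha = 0.05.


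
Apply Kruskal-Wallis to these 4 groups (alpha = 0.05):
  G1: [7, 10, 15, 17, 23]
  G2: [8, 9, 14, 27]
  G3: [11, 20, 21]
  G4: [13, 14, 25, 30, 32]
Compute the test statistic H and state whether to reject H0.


Step 1: Combine all N = 17 observations and assign midranks.
sorted (value, group, rank): (7,G1,1), (8,G2,2), (9,G2,3), (10,G1,4), (11,G3,5), (13,G4,6), (14,G2,7.5), (14,G4,7.5), (15,G1,9), (17,G1,10), (20,G3,11), (21,G3,12), (23,G1,13), (25,G4,14), (27,G2,15), (30,G4,16), (32,G4,17)
Step 2: Sum ranks within each group.
R_1 = 37 (n_1 = 5)
R_2 = 27.5 (n_2 = 4)
R_3 = 28 (n_3 = 3)
R_4 = 60.5 (n_4 = 5)
Step 3: H = 12/(N(N+1)) * sum(R_i^2/n_i) - 3(N+1)
     = 12/(17*18) * (37^2/5 + 27.5^2/4 + 28^2/3 + 60.5^2/5) - 3*18
     = 0.039216 * 1456.25 - 54
     = 3.107680.
Step 4: Ties present; correction factor C = 1 - 6/(17^3 - 17) = 0.998775. Corrected H = 3.107680 / 0.998775 = 3.111493.
Step 5: Under H0, H ~ chi^2(3); p-value = 0.374753.
Step 6: alpha = 0.05. fail to reject H0.

H = 3.1115, df = 3, p = 0.374753, fail to reject H0.


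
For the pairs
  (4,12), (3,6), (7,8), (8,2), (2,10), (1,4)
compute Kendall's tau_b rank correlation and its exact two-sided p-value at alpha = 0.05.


Step 1: Enumerate the 15 unordered pairs (i,j) with i<j and classify each by sign(x_j-x_i) * sign(y_j-y_i).
  (1,2):dx=-1,dy=-6->C; (1,3):dx=+3,dy=-4->D; (1,4):dx=+4,dy=-10->D; (1,5):dx=-2,dy=-2->C
  (1,6):dx=-3,dy=-8->C; (2,3):dx=+4,dy=+2->C; (2,4):dx=+5,dy=-4->D; (2,5):dx=-1,dy=+4->D
  (2,6):dx=-2,dy=-2->C; (3,4):dx=+1,dy=-6->D; (3,5):dx=-5,dy=+2->D; (3,6):dx=-6,dy=-4->C
  (4,5):dx=-6,dy=+8->D; (4,6):dx=-7,dy=+2->D; (5,6):dx=-1,dy=-6->C
Step 2: C = 7, D = 8, total pairs = 15.
Step 3: tau = (C - D)/(n(n-1)/2) = (7 - 8)/15 = -0.066667.
Step 4: Exact two-sided p-value (enumerate n! = 720 permutations of y under H0): p = 1.000000.
Step 5: alpha = 0.05. fail to reject H0.

tau_b = -0.0667 (C=7, D=8), p = 1.000000, fail to reject H0.


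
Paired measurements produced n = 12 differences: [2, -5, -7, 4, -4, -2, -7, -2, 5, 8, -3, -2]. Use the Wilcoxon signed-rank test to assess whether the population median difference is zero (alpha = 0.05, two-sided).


Step 1: Drop any zero differences (none here) and take |d_i|.
|d| = [2, 5, 7, 4, 4, 2, 7, 2, 5, 8, 3, 2]
Step 2: Midrank |d_i| (ties get averaged ranks).
ranks: |2|->2.5, |5|->8.5, |7|->10.5, |4|->6.5, |4|->6.5, |2|->2.5, |7|->10.5, |2|->2.5, |5|->8.5, |8|->12, |3|->5, |2|->2.5
Step 3: Attach original signs; sum ranks with positive sign and with negative sign.
W+ = 2.5 + 6.5 + 8.5 + 12 = 29.5
W- = 8.5 + 10.5 + 6.5 + 2.5 + 10.5 + 2.5 + 5 + 2.5 = 48.5
(Check: W+ + W- = 78 should equal n(n+1)/2 = 78.)
Step 4: Test statistic W = min(W+, W-) = 29.5.
Step 5: Ties in |d|, so use the tie-corrected normal approximation.
        E[W] = n(n+1)/4 = 12*13/4 = 39.
        Tie groups: |d|=2 (t=4), |d|=4 (t=2), |d|=5 (t=2), |d|=7 (t=2); sum(t^3 - t) = 78.
        Var[W] = n(n+1)(2n+1)/24 - sum(t^3-t)/48 = 3900/24 - 78/48 = 160.875.
        z = (W - E[W]) / sqrt(Var[W]) = (29.5 - 39) / 12.6837 = -0.7490.
        Two-sided p = 2*Phi(z) = 0.453860.
Step 6: alpha = 0.05. fail to reject H0.

W+ = 29.5, W- = 48.5, W = min = 29.5, p = 0.453860, fail to reject H0.


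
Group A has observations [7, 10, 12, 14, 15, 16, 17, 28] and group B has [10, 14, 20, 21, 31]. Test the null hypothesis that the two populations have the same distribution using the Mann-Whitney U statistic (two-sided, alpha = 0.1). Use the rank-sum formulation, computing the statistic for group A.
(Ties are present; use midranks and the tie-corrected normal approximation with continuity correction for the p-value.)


Step 1: Combine and sort all 13 observations; assign midranks.
sorted (value, group): (7,X), (10,X), (10,Y), (12,X), (14,X), (14,Y), (15,X), (16,X), (17,X), (20,Y), (21,Y), (28,X), (31,Y)
ranks: 7->1, 10->2.5, 10->2.5, 12->4, 14->5.5, 14->5.5, 15->7, 16->8, 17->9, 20->10, 21->11, 28->12, 31->13
Step 2: Rank sum for X: R1 = 1 + 2.5 + 4 + 5.5 + 7 + 8 + 9 + 12 = 49.
Step 3: U_X = R1 - n1(n1+1)/2 = 49 - 8*9/2 = 49 - 36 = 13.
       U_Y = n1*n2 - U_X = 40 - 13 = 27.
Step 4: Ties are present, so use the tie-corrected normal approximation (with continuity correction) for the p-value.
Step 5: p-value = 0.340019; compare to alpha = 0.1. fail to reject H0.

U_X = 13, p = 0.340019, fail to reject H0 at alpha = 0.1.


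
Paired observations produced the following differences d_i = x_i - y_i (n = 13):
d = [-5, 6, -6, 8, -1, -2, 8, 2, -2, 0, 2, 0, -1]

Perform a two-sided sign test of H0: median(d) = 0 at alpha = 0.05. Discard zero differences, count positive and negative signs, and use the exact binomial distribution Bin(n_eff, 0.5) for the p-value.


Step 1: Discard zero differences. Original n = 13; n_eff = number of nonzero differences = 11.
Nonzero differences (with sign): -5, +6, -6, +8, -1, -2, +8, +2, -2, +2, -1
Step 2: Count signs: positive = 5, negative = 6.
Step 3: Under H0: P(positive) = 0.5, so the number of positives S ~ Bin(11, 0.5).
Step 4: Two-sided exact p-value = sum of Bin(11,0.5) probabilities at or below the observed probability = 1.000000.
Step 5: alpha = 0.05. fail to reject H0.

n_eff = 11, pos = 5, neg = 6, p = 1.000000, fail to reject H0.


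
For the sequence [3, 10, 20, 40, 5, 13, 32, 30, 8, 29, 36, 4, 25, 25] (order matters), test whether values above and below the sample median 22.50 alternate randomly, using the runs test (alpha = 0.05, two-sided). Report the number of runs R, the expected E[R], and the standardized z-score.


Step 1: Compute median = 22.50; label A = above, B = below.
Labels in order: BBBABBAABAABAA  (n_A = 7, n_B = 7)
Step 2: Count runs R = 8.
Step 3: Under H0 (random ordering), E[R] = 2*n_A*n_B/(n_A+n_B) + 1 = 2*7*7/14 + 1 = 8.0000.
        Var[R] = 2*n_A*n_B*(2*n_A*n_B - n_A - n_B) / ((n_A+n_B)^2 * (n_A+n_B-1)) = 8232/2548 = 3.2308.
        SD[R] = 1.7974.
Step 4: R = E[R], so z = 0 with no continuity correction.
Step 5: Two-sided p-value via normal approximation = 2*(1 - Phi(|z|)) = 1.000000.
Step 6: alpha = 0.05. fail to reject H0.

R = 8, z = 0.0000, p = 1.000000, fail to reject H0.


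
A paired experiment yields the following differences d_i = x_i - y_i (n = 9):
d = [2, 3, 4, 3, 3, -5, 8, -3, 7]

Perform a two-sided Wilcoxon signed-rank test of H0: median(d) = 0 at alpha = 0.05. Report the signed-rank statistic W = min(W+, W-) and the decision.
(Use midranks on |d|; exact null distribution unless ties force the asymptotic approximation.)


Step 1: Drop any zero differences (none here) and take |d_i|.
|d| = [2, 3, 4, 3, 3, 5, 8, 3, 7]
Step 2: Midrank |d_i| (ties get averaged ranks).
ranks: |2|->1, |3|->3.5, |4|->6, |3|->3.5, |3|->3.5, |5|->7, |8|->9, |3|->3.5, |7|->8
Step 3: Attach original signs; sum ranks with positive sign and with negative sign.
W+ = 1 + 3.5 + 6 + 3.5 + 3.5 + 9 + 8 = 34.5
W- = 7 + 3.5 = 10.5
(Check: W+ + W- = 45 should equal n(n+1)/2 = 45.)
Step 4: Test statistic W = min(W+, W-) = 10.5.
Step 5: Ties in |d|, so use the tie-corrected normal approximation.
        E[W] = n(n+1)/4 = 9*10/4 = 22.5.
        Tie groups: |d|=3 (t=4); sum(t^3 - t) = 60.
        Var[W] = n(n+1)(2n+1)/24 - sum(t^3-t)/48 = 1710/24 - 60/48 = 70.
        z = (W - E[W]) / sqrt(Var[W]) = (10.5 - 22.5) / 8.3666 = -1.4343.
        Two-sided p = 2*Phi(z) = 0.151494.
Step 6: alpha = 0.05. fail to reject H0.

W+ = 34.5, W- = 10.5, W = min = 10.5, p = 0.151494, fail to reject H0.


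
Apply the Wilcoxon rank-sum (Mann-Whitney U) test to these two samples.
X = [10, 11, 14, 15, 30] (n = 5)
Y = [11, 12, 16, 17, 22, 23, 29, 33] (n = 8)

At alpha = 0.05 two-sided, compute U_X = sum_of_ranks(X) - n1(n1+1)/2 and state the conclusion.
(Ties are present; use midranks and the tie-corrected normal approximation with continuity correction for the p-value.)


Step 1: Combine and sort all 13 observations; assign midranks.
sorted (value, group): (10,X), (11,X), (11,Y), (12,Y), (14,X), (15,X), (16,Y), (17,Y), (22,Y), (23,Y), (29,Y), (30,X), (33,Y)
ranks: 10->1, 11->2.5, 11->2.5, 12->4, 14->5, 15->6, 16->7, 17->8, 22->9, 23->10, 29->11, 30->12, 33->13
Step 2: Rank sum for X: R1 = 1 + 2.5 + 5 + 6 + 12 = 26.5.
Step 3: U_X = R1 - n1(n1+1)/2 = 26.5 - 5*6/2 = 26.5 - 15 = 11.5.
       U_Y = n1*n2 - U_X = 40 - 11.5 = 28.5.
Step 4: Ties are present, so use the tie-corrected normal approximation (with continuity correction) for the p-value.
Step 5: p-value = 0.240919; compare to alpha = 0.05. fail to reject H0.

U_X = 11.5, p = 0.240919, fail to reject H0 at alpha = 0.05.


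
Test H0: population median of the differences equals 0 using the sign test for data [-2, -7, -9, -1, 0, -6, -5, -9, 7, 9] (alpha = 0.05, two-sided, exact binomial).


Step 1: Discard zero differences. Original n = 10; n_eff = number of nonzero differences = 9.
Nonzero differences (with sign): -2, -7, -9, -1, -6, -5, -9, +7, +9
Step 2: Count signs: positive = 2, negative = 7.
Step 3: Under H0: P(positive) = 0.5, so the number of positives S ~ Bin(9, 0.5).
Step 4: Two-sided exact p-value = sum of Bin(9,0.5) probabilities at or below the observed probability = 0.179688.
Step 5: alpha = 0.05. fail to reject H0.

n_eff = 9, pos = 2, neg = 7, p = 0.179688, fail to reject H0.


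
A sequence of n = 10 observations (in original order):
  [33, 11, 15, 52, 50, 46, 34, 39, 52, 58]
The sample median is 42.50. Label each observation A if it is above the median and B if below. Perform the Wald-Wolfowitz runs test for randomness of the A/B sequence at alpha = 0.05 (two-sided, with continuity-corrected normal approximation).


Step 1: Compute median = 42.50; label A = above, B = below.
Labels in order: BBBAAABBAA  (n_A = 5, n_B = 5)
Step 2: Count runs R = 4.
Step 3: Under H0 (random ordering), E[R] = 2*n_A*n_B/(n_A+n_B) + 1 = 2*5*5/10 + 1 = 6.0000.
        Var[R] = 2*n_A*n_B*(2*n_A*n_B - n_A - n_B) / ((n_A+n_B)^2 * (n_A+n_B-1)) = 2000/900 = 2.2222.
        SD[R] = 1.4907.
Step 4: Continuity-corrected z = (R + 0.5 - E[R]) / SD[R] = (4 + 0.5 - 6.0000) / 1.4907 = -1.0062.
Step 5: Two-sided p-value via normal approximation = 2*(1 - Phi(|z|)) = 0.314305.
Step 6: alpha = 0.05. fail to reject H0.

R = 4, z = -1.0062, p = 0.314305, fail to reject H0.


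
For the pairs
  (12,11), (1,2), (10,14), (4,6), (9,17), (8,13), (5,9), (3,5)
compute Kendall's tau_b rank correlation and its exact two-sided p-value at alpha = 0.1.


Step 1: Enumerate the 28 unordered pairs (i,j) with i<j and classify each by sign(x_j-x_i) * sign(y_j-y_i).
  (1,2):dx=-11,dy=-9->C; (1,3):dx=-2,dy=+3->D; (1,4):dx=-8,dy=-5->C; (1,5):dx=-3,dy=+6->D
  (1,6):dx=-4,dy=+2->D; (1,7):dx=-7,dy=-2->C; (1,8):dx=-9,dy=-6->C; (2,3):dx=+9,dy=+12->C
  (2,4):dx=+3,dy=+4->C; (2,5):dx=+8,dy=+15->C; (2,6):dx=+7,dy=+11->C; (2,7):dx=+4,dy=+7->C
  (2,8):dx=+2,dy=+3->C; (3,4):dx=-6,dy=-8->C; (3,5):dx=-1,dy=+3->D; (3,6):dx=-2,dy=-1->C
  (3,7):dx=-5,dy=-5->C; (3,8):dx=-7,dy=-9->C; (4,5):dx=+5,dy=+11->C; (4,6):dx=+4,dy=+7->C
  (4,7):dx=+1,dy=+3->C; (4,8):dx=-1,dy=-1->C; (5,6):dx=-1,dy=-4->C; (5,7):dx=-4,dy=-8->C
  (5,8):dx=-6,dy=-12->C; (6,7):dx=-3,dy=-4->C; (6,8):dx=-5,dy=-8->C; (7,8):dx=-2,dy=-4->C
Step 2: C = 24, D = 4, total pairs = 28.
Step 3: tau = (C - D)/(n(n-1)/2) = (24 - 4)/28 = 0.714286.
Step 4: Exact two-sided p-value (enumerate n! = 40320 permutations of y under H0): p = 0.014137.
Step 5: alpha = 0.1. reject H0.

tau_b = 0.7143 (C=24, D=4), p = 0.014137, reject H0.


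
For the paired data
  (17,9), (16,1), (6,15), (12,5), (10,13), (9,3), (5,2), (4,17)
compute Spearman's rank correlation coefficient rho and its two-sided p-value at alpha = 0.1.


Step 1: Rank x and y separately (midranks; no ties here).
rank(x): 17->8, 16->7, 6->3, 12->6, 10->5, 9->4, 5->2, 4->1
rank(y): 9->5, 1->1, 15->7, 5->4, 13->6, 3->3, 2->2, 17->8
Step 2: d_i = R_x(i) - R_y(i); compute d_i^2.
  (8-5)^2=9, (7-1)^2=36, (3-7)^2=16, (6-4)^2=4, (5-6)^2=1, (4-3)^2=1, (2-2)^2=0, (1-8)^2=49
sum(d^2) = 116.
Step 3: rho = 1 - 6*116 / (8*(8^2 - 1)) = 1 - 696/504 = -0.380952.
Step 4: Under H0, t = rho * sqrt((n-2)/(1-rho^2)) = -1.0092 ~ t(6).
Step 5: Two-sided p-value from the t-distribution with 6 df = 0.351813.
Step 6: alpha = 0.1. fail to reject H0.

rho = -0.3810, p = 0.351813, fail to reject H0 at alpha = 0.1.
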